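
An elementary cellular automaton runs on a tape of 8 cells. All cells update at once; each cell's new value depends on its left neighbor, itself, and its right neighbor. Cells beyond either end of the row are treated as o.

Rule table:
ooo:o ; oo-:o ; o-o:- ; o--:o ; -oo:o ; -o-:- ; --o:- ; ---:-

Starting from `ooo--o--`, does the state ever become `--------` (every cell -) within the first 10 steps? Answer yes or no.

no

oooo--o-
ooooo---
oooooo--
ooooooo-
ooooooo-  (fixed point — unchanged through step 10)
step 10 is ooooooo-, still not uniform -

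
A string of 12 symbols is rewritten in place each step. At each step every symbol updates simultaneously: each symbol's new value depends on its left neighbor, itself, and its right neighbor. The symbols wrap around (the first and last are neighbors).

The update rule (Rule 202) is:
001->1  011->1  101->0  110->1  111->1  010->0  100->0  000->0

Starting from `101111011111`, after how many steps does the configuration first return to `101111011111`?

1

101111011111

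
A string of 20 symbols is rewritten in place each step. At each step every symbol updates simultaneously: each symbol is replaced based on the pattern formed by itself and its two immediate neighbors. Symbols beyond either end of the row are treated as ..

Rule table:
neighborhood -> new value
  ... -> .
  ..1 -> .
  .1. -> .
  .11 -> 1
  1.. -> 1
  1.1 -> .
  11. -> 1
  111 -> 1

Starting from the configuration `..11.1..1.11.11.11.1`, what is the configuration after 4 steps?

..11111...11.11.1111

..11..1...11.11.11..
..111..1..11.11.111.
..1111..1.11.11.1111
..11111...11.11.1111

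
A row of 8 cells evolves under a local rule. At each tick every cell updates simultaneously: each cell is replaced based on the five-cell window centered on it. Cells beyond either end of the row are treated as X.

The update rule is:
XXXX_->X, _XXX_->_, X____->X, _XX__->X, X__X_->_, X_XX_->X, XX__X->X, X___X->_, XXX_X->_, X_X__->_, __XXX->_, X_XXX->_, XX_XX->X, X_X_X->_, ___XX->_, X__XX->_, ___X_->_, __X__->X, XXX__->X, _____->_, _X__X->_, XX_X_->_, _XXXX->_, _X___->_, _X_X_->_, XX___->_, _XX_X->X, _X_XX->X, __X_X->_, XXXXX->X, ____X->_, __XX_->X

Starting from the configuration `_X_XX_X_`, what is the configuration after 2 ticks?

X___XX__

tick 1: __XXX__X
tick 2: X___XX__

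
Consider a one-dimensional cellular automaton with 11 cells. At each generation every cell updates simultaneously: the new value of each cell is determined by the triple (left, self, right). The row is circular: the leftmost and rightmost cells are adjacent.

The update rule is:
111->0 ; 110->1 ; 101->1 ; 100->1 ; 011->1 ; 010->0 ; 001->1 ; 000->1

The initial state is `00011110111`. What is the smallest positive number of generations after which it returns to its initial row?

11110011101
00011110111

2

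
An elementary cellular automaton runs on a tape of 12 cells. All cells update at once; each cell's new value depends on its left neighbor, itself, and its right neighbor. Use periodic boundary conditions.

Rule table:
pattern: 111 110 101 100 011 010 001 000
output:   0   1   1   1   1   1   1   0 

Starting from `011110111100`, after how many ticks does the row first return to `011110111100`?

14

tick 1: 110011100110
tick 2: 111110111111
tick 3: 000011100000
tick 4: 000110110000
tick 5: 001111111000
tick 6: 011000001100
tick 7: 111100011110
tick 8: 100110110011
tick 9: 111111111110
tick 10: 100000000011
tick 11: 110000000110
tick 12: 111000001111
tick 13: 001100011000
tick 14: 011110111100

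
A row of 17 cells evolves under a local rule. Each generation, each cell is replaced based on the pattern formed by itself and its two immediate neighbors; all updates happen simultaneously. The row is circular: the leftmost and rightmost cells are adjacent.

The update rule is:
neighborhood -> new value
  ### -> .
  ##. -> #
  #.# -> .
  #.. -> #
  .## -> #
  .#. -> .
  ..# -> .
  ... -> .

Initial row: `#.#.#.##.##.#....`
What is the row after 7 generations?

..#.....###..#.##

......##.##..#...
......##.###..#..
......##.#.##..#.
......##...###..#
#.....###..#.##..
.#....#.##...###.
..#.....###..#.##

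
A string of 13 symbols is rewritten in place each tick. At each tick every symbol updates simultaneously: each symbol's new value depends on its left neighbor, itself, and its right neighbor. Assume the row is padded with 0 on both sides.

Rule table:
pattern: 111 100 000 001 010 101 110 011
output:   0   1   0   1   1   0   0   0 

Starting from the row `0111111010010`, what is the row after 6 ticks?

1100100000010

1000000011111
1100000100000
0010001110000
0111010001000
1000011011100
1100100000010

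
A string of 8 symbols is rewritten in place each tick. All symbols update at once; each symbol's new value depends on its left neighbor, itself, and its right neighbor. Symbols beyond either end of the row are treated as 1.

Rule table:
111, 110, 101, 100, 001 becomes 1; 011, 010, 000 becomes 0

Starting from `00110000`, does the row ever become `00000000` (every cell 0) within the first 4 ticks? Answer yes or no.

no

tick 1: 11011001
tick 2: 11101110
tick 3: 11110111
tick 4: 11111011
tick 4 is 11111011, still not uniform 0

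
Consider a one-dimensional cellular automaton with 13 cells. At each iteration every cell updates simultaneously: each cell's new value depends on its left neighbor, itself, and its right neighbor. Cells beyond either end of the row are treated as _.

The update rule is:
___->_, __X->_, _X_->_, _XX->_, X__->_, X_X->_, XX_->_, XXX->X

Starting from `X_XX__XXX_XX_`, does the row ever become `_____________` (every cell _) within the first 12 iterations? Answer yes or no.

yes

_______X_____
_____________
all cells are _ at iteration 2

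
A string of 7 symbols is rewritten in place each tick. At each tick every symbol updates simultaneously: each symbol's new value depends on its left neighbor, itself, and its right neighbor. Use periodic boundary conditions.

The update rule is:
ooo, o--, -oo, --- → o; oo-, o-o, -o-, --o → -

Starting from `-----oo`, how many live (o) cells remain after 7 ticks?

5

oooo-o-
ooo----
oo-ooo-
o--oo--
-o-o-o-
------o
ooooo--
count of o: 5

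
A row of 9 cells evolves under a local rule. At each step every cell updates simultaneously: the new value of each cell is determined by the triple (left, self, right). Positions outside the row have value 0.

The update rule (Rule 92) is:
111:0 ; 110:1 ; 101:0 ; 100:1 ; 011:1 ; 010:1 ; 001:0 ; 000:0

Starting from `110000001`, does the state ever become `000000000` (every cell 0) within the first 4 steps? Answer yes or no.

111000001
101100001
101110001
101011001
step 4 is 101011001, still not uniform 0

no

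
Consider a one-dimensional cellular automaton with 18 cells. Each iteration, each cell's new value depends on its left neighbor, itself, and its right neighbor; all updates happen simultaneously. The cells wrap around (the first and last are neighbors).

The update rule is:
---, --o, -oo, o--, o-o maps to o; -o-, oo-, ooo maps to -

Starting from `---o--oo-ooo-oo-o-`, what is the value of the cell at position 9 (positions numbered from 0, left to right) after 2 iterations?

ooo-ooo-oo--oo-o-o
---oo--oo-ooo-o-oo
position 9 holds -

-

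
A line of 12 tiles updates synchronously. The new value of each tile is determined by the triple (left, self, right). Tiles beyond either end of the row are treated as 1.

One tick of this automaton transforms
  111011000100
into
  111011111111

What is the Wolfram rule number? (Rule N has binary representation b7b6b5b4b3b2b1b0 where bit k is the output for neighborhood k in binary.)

223

position 0: 111 → 1  (bit 7 = 1)
position 2: 110 → 1  (bit 6 = 1)
position 3: 101 → 0  (bit 5 = 0)
position 6: 100 → 1  (bit 4 = 1)
position 4: 011 → 1  (bit 3 = 1)
position 9: 010 → 1  (bit 2 = 1)
position 8: 001 → 1  (bit 1 = 1)
position 7: 000 → 1  (bit 0 = 1)
bits b7..b0 = 11011111 = 223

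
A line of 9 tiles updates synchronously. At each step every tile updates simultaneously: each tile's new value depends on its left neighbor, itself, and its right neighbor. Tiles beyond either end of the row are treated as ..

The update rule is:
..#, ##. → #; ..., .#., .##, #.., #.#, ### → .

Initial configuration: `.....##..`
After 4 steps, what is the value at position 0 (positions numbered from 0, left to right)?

.

....#.#..
...#.....
..#......
.#.......
position 0 holds .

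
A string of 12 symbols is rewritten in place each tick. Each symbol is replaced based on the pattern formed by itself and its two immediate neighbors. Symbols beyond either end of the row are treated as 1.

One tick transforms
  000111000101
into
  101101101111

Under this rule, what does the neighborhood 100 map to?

1

At position 0 the neighborhood is 100; the next row has 1 there.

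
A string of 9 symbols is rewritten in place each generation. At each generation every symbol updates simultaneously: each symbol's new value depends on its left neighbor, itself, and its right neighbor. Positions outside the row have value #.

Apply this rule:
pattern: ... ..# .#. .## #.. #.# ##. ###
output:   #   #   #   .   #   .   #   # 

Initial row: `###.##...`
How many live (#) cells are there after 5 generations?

7

###..####
#####.###
#####..##
#######.#
#######..
count of #: 7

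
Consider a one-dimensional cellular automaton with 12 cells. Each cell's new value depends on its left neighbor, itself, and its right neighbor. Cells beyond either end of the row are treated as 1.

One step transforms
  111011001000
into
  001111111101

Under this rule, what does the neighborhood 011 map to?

At position 4 the neighborhood is 011; the next row has 1 there.

1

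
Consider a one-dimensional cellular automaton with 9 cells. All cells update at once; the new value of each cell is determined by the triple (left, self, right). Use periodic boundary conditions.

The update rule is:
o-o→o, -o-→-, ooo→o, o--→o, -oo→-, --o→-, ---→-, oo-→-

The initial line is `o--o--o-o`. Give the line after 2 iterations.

-o--o--o-
--o--o--o

--o--o--o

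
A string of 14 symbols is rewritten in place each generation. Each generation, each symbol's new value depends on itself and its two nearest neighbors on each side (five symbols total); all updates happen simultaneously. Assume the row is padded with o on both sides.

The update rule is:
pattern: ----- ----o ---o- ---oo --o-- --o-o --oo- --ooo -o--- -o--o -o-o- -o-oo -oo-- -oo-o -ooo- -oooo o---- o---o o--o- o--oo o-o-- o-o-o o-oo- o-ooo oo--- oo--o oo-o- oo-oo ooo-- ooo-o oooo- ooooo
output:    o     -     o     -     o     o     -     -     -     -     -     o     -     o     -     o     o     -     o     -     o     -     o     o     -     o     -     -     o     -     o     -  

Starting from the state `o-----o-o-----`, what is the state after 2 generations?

generation 1: o-oo-oo-o-oo--
generation 2: --oo-oo--oo-o-

--oo-oo--oo-o-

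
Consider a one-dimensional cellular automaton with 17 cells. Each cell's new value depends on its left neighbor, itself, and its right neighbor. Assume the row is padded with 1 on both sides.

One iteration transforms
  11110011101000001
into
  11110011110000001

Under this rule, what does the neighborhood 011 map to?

At position 6 the neighborhood is 011; the next row has 1 there.

1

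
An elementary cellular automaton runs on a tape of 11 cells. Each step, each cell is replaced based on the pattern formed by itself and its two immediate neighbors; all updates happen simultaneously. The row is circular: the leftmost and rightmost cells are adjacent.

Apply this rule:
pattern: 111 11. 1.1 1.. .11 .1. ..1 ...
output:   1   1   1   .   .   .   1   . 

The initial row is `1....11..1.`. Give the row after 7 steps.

1.1.1....1.

....1.1.1.1
...1.1.1.1.
..1.1.1.1..
.1.1.1.1...
1.1.1.1....
.1.1.1....1
1.1.1....1.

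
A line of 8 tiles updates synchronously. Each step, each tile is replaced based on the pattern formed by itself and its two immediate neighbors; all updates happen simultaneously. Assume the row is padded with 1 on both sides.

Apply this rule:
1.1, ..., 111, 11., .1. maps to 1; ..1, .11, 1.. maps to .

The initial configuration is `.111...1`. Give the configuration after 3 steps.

111.11..

step 1: 1.11.1..
step 2: 11.111..
step 3: 111.11..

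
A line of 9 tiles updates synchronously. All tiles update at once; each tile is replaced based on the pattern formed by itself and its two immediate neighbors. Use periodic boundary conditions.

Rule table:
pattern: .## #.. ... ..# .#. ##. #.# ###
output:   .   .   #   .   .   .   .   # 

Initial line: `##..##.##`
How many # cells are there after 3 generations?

#.......#
..#####..
#..###..#
count of #: 5

5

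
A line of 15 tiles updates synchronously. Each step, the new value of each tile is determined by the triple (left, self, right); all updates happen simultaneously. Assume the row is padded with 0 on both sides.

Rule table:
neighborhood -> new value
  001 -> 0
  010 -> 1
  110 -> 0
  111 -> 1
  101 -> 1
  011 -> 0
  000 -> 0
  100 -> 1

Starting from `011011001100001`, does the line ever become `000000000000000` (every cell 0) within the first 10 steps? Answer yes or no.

000100100010001
000110110011001
000001001000101
000001101100111
000000010010010
000000011011011
000000000100100
000000000110110
000000000001001
000000000001101
step 10 is 000000000001101, still not uniform 0

no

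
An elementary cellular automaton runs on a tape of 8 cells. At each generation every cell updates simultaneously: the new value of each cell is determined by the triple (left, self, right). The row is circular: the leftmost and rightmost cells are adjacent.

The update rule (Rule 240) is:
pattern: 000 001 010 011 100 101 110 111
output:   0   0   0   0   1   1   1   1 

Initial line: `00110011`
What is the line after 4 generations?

10011001
11001100
01100110
00110011

00110011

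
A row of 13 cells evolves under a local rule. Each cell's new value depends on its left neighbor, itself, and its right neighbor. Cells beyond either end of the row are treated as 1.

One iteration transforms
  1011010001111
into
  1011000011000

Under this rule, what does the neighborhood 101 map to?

0

At position 1 the neighborhood is 101; the next row has 0 there.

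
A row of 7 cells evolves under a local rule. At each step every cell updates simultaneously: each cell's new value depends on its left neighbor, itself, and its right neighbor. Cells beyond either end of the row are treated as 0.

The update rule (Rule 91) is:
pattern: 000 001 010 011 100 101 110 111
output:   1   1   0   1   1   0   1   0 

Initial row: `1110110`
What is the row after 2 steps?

0000101

1010111
0000101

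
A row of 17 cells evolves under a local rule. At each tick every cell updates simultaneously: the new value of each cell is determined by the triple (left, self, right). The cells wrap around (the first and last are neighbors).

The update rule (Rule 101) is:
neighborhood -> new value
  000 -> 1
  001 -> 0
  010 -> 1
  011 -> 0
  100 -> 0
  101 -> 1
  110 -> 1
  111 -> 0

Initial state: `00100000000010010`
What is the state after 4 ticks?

11011000101010111

tick 1: 10101111111010010
tick 2: 11110000001110011
tick 3: 00010111100010000
tick 4: 11011000101010111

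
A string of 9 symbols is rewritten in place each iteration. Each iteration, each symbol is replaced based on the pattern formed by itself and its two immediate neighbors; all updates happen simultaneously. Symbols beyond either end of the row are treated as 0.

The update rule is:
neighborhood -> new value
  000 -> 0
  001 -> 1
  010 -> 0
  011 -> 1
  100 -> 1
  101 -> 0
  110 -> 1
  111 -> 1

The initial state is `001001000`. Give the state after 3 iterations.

011111101

010110100
100110010
011111101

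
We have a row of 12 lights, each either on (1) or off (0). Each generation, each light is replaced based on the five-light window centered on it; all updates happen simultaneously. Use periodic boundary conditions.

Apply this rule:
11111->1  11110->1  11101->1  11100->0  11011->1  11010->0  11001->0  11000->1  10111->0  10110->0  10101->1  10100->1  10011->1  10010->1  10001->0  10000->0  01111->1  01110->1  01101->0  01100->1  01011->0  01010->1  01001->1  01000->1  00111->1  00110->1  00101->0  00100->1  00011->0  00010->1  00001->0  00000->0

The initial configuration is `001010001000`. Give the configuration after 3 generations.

110011101111

generation 1: 010111011100
generation 2: 100011101010
generation 3: 110011101111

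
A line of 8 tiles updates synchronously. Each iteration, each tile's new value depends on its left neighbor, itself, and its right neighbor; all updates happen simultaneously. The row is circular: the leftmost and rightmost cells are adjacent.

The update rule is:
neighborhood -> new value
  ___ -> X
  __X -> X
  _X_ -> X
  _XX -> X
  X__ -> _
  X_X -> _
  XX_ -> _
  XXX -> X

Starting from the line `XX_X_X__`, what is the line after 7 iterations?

_X_X_XX_

X__X_X_X
__XX_X_X
_XX__X_X
_X__XX_X
_X_XX__X
_X_X__XX
_X_X_XX_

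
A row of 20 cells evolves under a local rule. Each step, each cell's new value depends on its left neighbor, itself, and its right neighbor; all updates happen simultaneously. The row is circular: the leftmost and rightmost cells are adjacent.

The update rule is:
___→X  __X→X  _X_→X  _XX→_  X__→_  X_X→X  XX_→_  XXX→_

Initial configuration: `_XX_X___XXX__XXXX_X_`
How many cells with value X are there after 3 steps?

8

X__XX_XX____X____XX_
X_X__X___XXXX_XXX__X
_XX_XX_XX____X____X_
count of X: 8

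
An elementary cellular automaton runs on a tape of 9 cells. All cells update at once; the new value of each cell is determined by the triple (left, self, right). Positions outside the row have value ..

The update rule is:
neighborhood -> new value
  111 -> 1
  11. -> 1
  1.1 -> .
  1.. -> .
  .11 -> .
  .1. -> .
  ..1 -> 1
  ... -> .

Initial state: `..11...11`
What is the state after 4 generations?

.1.1..1.1
1....1...
....1....
...1.....

...1.....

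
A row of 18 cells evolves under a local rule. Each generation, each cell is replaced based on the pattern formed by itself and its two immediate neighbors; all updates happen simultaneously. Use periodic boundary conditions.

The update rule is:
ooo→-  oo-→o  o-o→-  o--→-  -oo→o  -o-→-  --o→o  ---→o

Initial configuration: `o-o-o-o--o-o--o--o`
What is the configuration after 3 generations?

generation 1: o-------o----o--oo
generation 2: o-oooooo--ooo--oo-
generation 3: --o----o-oo-o-ooo-

--o----o-oo-o-ooo-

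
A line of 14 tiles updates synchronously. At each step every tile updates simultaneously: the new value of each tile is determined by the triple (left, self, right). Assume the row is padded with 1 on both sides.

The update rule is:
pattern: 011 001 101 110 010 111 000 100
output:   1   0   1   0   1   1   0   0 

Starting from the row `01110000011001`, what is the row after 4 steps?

00000000010001

11100000010001
11000000010001
10000000010001
00000000010001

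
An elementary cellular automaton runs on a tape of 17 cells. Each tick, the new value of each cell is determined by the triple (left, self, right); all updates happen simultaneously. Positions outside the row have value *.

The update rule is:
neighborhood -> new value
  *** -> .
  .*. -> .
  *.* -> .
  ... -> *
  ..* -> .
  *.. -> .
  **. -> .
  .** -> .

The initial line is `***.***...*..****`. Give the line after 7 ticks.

........*........

........*........
.******...******.
........*........  (repeats tick 1; period 2)
tick 7: ........*........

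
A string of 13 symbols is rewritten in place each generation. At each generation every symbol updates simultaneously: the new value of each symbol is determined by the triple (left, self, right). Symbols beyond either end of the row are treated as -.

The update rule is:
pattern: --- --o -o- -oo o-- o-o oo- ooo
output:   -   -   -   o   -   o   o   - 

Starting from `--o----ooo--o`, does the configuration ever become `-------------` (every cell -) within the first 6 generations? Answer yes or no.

yes

generation 1: -------o-o---
generation 2: --------o----
generation 3: -------------
all cells are - at generation 3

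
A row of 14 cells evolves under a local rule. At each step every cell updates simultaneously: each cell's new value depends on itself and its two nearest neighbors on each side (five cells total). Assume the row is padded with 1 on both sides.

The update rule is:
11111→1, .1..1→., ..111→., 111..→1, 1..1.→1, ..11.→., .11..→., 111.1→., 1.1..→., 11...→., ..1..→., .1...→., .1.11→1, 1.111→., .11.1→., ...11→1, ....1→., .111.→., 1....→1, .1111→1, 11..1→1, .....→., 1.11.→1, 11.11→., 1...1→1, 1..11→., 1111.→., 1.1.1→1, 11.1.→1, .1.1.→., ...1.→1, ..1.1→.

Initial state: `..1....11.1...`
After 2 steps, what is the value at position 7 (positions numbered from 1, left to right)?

.

11..1.1..1..11
.111....1....1
position 7 holds .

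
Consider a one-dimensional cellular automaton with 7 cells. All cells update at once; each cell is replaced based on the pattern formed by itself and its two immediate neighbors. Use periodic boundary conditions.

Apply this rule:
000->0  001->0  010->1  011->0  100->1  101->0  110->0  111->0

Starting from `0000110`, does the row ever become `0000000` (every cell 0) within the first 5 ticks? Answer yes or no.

tick 1: 0000001
tick 2: 1000001
tick 3: 0100000
tick 4: 0110000
tick 5: 0001000
tick 5 is 0001000, still not uniform 0

no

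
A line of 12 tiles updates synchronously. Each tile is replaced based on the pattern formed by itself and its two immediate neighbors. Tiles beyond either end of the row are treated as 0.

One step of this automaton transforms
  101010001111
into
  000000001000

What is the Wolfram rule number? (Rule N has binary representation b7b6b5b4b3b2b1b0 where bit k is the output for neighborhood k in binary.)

8

position 9: 111 → 0  (bit 7 = 0)
position 11: 110 → 0  (bit 6 = 0)
position 1: 101 → 0  (bit 5 = 0)
position 5: 100 → 0  (bit 4 = 0)
position 8: 011 → 1  (bit 3 = 1)
position 0: 010 → 0  (bit 2 = 0)
position 7: 001 → 0  (bit 1 = 0)
position 6: 000 → 0  (bit 0 = 0)
bits b7..b0 = 00001000 = 8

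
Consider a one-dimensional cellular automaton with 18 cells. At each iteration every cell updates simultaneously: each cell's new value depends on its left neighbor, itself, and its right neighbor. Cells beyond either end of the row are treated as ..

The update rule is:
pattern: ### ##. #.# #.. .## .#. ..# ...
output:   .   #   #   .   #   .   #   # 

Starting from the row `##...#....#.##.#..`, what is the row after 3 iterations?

#...######.#.#.#..

##.##..###.####..#
#####.##.###..#.#.
#...######.#.#.#..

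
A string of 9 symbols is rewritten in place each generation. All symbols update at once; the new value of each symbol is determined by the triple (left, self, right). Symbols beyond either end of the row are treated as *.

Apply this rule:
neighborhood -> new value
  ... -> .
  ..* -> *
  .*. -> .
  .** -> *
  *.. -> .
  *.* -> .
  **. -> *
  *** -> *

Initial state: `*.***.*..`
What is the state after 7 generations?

generation 1: *.***...*
generation 2: *.***..**
generation 3: *.***.***
generation 4: *.***.***  (fixed point — unchanged through generation 7)

*.***.***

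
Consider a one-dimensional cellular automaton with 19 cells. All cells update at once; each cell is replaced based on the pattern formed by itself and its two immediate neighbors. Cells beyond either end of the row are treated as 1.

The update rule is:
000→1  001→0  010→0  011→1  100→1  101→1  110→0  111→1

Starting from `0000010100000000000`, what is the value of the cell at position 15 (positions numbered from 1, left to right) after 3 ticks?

1111001011111111110
1110100111111111101
1101010111111111011
position 15 holds 1

1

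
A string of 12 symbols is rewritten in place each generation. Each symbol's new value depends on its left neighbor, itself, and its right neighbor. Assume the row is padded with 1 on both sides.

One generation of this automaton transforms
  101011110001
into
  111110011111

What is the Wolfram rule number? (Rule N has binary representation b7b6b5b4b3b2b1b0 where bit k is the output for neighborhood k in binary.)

position 5: 111 → 0  (bit 7 = 0)
position 0: 110 → 1  (bit 6 = 1)
position 1: 101 → 1  (bit 5 = 1)
position 8: 100 → 1  (bit 4 = 1)
position 4: 011 → 1  (bit 3 = 1)
position 2: 010 → 1  (bit 2 = 1)
position 10: 001 → 1  (bit 1 = 1)
position 9: 000 → 1  (bit 0 = 1)
bits b7..b0 = 01111111 = 127

127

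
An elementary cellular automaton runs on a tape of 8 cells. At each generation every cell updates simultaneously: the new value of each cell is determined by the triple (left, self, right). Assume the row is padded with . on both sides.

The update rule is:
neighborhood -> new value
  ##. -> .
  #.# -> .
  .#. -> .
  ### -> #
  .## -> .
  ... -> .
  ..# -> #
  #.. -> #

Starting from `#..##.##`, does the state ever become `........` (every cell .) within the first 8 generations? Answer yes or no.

no

generation 1: .##.....
generation 2: #..#....
generation 3: .##.#...
generation 4: #....#..
generation 5: .#..#.#.
generation 6: #.##...#
generation 7: ....#.#.
generation 8: ...#...#
generation 8 is ...#...#, still not uniform .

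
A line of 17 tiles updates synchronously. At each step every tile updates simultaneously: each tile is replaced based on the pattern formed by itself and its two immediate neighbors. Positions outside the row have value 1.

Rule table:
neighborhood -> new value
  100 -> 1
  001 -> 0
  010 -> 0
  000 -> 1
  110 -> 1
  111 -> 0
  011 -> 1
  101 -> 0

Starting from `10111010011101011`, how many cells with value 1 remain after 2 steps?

4

10101001010100010
10000100000011000
count of 1: 4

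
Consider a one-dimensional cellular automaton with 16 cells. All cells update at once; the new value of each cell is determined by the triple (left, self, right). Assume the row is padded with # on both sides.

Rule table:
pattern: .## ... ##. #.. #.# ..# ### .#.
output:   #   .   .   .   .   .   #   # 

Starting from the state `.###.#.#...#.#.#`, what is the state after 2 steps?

.#...#.#...#.#.#

.##..#.#...#.#.#
.#...#.#...#.#.#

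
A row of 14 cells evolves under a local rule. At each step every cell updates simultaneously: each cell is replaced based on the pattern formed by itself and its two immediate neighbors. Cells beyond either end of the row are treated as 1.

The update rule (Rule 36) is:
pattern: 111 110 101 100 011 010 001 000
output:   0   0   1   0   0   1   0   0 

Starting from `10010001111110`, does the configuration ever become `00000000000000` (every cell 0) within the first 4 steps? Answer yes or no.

no

00010000000001
00010000000000
00010000000000  (fixed point — unchanged through step 4)
step 4 is 00010000000000, still not uniform 0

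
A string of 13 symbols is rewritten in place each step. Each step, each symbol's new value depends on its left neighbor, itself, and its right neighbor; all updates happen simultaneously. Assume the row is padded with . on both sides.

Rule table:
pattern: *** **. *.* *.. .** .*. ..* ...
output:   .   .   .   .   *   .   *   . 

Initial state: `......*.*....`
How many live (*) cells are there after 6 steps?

1

step 1: .....*.......
step 2: ....*........
step 3: ...*.........
step 4: ..*..........
step 5: .*...........
step 6: *............
count of *: 1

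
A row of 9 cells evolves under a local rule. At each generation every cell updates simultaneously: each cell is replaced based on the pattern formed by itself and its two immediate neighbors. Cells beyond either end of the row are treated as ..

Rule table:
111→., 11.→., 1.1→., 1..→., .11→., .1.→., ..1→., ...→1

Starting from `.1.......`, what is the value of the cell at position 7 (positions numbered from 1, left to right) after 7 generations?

1

...111111
11.......
...111111  (repeats generation 1; period 2)
generation 7: ...111111
position 7 holds 1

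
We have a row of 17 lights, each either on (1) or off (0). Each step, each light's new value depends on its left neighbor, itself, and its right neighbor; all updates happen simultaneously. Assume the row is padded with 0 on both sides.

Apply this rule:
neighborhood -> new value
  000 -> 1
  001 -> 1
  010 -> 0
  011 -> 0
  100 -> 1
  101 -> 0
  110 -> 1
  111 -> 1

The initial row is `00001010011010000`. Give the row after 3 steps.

10111110011010011

11110001101001111
01111110100110111
10111110011010011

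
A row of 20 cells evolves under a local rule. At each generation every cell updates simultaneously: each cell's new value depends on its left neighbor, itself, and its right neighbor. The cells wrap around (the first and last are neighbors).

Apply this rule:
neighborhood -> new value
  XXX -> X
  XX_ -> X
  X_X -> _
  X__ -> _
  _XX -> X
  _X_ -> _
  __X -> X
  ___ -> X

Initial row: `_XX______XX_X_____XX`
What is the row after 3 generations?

_XX_XXXXXXX_XXXXXXXX

generation 1: _XX_XXXXXXX___XXXXXX
generation 2: _XX_XXXXXXX_XXXXXXXX
generation 3: _XX_XXXXXXX_XXXXXXXX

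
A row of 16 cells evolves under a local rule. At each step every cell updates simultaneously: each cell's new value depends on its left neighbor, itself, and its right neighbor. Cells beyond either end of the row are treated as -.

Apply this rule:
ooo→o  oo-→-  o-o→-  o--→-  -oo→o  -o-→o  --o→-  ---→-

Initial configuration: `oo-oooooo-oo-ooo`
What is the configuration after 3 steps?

o--ooo----o--o--

step 1: o--ooooo--o--oo-
step 2: o--oooo---o--o--
step 3: o--ooo----o--o--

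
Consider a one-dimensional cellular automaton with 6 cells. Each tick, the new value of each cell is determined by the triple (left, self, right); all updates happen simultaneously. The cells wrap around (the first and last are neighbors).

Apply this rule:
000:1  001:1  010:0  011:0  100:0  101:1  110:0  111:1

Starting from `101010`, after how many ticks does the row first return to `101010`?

2

010101
101010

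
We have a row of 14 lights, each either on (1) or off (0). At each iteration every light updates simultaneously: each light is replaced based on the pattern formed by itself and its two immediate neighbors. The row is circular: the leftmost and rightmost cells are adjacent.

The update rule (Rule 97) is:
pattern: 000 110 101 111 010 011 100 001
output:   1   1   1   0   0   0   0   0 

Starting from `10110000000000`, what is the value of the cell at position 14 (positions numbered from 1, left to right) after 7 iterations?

iteration 1: 01010111111110
iteration 2: 00101000000010
iteration 3: 10010011111000
iteration 4: 00000000001010
iteration 5: 11111111100100
iteration 6: 00000000100000
iteration 7: 11111110001111
position 14 holds 1

1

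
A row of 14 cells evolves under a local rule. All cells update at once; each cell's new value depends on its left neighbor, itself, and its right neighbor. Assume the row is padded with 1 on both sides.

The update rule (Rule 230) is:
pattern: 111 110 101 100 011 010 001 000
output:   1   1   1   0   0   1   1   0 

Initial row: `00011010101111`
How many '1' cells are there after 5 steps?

12

00101111110111
01110111111011
10111011111101
11011101111110
11101110111111
count of 1: 12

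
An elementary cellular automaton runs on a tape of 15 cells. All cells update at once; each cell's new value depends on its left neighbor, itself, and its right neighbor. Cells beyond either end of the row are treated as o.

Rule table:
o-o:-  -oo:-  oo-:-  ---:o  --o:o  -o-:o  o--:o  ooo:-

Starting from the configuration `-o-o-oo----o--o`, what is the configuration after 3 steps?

-o-o---ooooooo-
-o-oooo--------
-o-----oooooooo

-o-----oooooooo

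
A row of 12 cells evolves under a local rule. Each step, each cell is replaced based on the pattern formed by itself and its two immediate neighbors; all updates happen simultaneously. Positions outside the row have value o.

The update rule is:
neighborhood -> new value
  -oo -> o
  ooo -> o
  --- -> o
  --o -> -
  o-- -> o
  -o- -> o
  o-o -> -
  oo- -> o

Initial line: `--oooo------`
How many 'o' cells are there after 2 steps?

10

step 1: o-ooooooooo-
step 2: o-ooooooooo-
count of o: 10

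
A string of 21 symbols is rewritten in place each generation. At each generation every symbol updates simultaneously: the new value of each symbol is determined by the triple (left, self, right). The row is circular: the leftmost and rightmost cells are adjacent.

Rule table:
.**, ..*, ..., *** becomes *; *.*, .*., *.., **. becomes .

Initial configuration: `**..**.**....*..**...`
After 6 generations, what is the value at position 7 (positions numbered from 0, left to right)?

generation 1: *..**..*..***..**..**
generation 2: ..**..*..***..**..***
generation 3: .**..*..***..**..***.
generation 4: **..*..***..**..***..
generation 5: *..*..***..**..***..*
generation 6: ..*..***..**..***..**
position 7 holds *

*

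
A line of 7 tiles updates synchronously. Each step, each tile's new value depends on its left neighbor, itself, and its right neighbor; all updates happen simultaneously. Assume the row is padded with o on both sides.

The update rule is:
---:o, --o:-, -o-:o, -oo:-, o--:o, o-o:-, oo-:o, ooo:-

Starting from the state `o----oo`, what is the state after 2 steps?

step 1: oooo---
step 2: ---ooo-

---ooo-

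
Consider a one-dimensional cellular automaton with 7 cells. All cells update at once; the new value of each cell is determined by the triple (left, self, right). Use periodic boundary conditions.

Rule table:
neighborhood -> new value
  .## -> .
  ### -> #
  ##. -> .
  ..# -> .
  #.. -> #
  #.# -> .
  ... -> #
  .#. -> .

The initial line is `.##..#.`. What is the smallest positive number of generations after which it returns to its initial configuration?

...#..#
##..#..
..#..#.
#..#..#
.#..#..
..#..##
#..#...
.#..##.
..#...#
#..##..
.#...#.
..##..#
#...#..
.##..#.

14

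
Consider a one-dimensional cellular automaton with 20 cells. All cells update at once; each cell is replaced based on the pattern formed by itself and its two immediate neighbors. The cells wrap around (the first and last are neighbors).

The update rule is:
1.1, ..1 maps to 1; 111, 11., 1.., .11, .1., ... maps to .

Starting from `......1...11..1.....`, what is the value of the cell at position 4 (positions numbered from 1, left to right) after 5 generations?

.....1...1...1......
....1...1...1.......
...1...1...1........
..1...1...1.........
.1...1...1..........
position 4 holds .

.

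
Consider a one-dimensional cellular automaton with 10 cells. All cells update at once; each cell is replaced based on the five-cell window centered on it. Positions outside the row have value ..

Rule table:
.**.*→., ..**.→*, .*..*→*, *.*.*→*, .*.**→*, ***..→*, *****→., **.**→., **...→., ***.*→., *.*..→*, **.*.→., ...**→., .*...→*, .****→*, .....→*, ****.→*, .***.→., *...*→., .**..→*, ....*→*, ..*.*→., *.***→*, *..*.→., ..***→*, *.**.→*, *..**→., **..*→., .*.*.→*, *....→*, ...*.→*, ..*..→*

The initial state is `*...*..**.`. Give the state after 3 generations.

**.***.**.
*..*...**.
**.**..**.

**.**..**.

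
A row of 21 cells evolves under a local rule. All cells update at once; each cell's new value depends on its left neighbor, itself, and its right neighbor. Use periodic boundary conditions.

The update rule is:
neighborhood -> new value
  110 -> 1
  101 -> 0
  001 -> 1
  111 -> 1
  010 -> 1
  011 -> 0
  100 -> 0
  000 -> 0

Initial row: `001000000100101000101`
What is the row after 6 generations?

generation 1: 011000001101101001101
generation 2: 001000010100101010101
generation 3: 011000110101101010101
generation 4: 001001010100101010101
generation 5: 011011010101101010101
generation 6: 001001010100101010101

001001010100101010101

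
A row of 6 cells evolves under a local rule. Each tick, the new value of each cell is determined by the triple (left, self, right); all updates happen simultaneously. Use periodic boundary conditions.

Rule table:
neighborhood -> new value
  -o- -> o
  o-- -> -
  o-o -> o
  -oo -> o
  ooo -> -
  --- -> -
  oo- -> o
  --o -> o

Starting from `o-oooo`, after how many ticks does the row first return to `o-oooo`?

9

ooo---
o-o--o
ooo-oo
--ooo-
-oo-o-
ooooo-
o---oo
o--oo-
o-oooo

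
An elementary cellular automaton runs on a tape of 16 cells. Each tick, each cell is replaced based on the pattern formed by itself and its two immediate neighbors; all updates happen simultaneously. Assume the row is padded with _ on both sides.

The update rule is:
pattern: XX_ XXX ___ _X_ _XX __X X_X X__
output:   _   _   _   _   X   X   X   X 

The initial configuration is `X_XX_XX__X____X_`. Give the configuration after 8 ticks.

_XX_XX_XX_X__X_X
XX_XX_XX_X_XX_X_
X_XX_XX_X_XX_X_X
_XX_XX_X_XX_X_X_
XX_XX_X_XX_X_X_X
X_XX_X_XX_X_X_X_
_XX_X_XX_X_X_X_X
XX_X_XX_X_X_X_X_

XX_X_XX_X_X_X_X_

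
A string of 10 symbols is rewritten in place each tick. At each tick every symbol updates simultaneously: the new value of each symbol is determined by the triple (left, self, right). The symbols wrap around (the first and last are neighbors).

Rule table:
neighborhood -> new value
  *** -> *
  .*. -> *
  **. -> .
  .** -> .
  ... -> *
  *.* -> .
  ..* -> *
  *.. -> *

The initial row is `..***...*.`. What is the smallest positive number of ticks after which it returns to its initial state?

**.*.*****
*..*..****
.*****.***
..***...*.

4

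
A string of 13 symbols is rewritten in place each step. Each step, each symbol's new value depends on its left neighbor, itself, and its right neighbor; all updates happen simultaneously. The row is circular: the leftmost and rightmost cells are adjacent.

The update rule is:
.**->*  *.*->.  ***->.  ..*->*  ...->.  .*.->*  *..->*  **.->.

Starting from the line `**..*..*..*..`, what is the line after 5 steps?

*.****......*

*.***********
..*..........
.***.........
**..*........
*.****......*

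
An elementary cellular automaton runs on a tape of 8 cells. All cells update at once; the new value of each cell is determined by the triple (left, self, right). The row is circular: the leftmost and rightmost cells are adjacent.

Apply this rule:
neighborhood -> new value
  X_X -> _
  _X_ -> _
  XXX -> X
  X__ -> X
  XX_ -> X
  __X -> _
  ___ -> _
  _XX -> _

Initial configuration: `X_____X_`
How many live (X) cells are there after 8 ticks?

1

_X______
__X_____
___X____
____X___
_____X__
______X_
_______X
X_______
count of X: 1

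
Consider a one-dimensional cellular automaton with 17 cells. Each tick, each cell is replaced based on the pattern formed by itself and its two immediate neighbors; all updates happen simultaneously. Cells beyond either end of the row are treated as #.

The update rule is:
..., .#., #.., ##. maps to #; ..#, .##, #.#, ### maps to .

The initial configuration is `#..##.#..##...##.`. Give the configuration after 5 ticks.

#.##..###..#.#.#.

##..#.##..###..#.
.##.#..##...##.#.
..#.##..###..#.#.
#.#..##...##.#.#.
#.##..###..#.#.#.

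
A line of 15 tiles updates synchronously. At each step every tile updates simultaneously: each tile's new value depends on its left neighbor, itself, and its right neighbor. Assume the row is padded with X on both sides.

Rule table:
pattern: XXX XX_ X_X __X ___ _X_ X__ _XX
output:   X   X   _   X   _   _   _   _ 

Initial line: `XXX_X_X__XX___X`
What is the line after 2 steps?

XXX_____X_X__X_
XXX____X____X__

XXX____X____X__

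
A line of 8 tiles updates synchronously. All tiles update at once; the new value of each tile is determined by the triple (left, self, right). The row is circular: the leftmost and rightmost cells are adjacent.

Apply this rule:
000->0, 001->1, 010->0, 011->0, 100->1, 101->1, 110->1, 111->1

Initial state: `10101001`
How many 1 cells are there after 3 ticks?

11010110
01101011
10110101
count of 1: 5

5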